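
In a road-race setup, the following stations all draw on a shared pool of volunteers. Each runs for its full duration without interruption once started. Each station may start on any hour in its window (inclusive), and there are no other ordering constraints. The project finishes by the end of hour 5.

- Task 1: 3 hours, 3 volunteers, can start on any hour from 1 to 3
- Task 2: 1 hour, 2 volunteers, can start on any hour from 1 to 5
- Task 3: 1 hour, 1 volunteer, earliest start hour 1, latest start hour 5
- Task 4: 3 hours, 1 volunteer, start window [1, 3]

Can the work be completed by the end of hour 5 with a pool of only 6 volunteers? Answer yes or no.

yes

Schedule Task 1@1, Task 2@4, Task 3@1, Task 4@2: h1:4  h2:4  h3:4  h4:3  h5:0 — peak 4 ≤ 6.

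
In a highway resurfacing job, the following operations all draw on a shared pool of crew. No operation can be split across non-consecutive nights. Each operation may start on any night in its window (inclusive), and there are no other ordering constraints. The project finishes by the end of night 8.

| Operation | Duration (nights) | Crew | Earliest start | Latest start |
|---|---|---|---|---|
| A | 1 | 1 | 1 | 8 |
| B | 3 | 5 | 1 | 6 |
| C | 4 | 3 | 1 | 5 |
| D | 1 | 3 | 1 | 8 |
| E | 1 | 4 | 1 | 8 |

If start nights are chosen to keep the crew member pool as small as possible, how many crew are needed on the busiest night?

Early-start (A@1, B@1, C@1, D@1, E@1) gives peak 16: n1:16  n2:8  n3:8  n4:3  n5:0  n6:0  n7:0  n8:0.
Shift C→4, D→4, E→8.
Schedule A@1, B@1, C@4, D@4, E@8: n1:6  n2:5  n3:5  n4:6  n5:3  n6:3  n7:3  n8:4 — peak 6.

6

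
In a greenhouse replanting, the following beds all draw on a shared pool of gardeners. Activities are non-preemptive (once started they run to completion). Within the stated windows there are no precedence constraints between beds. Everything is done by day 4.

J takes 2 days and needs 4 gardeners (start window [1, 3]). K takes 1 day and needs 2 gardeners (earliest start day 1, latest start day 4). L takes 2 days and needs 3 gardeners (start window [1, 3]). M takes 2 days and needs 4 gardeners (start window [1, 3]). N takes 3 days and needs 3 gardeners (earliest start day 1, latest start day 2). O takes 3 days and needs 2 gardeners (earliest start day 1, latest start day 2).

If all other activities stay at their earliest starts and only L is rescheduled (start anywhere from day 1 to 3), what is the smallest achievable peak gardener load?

L@1: d1:18  d2:16  d3:5  d4:0 → peak 18
L@2: d1:15  d2:16  d3:8  d4:0 → peak 16
L@3: d1:15  d2:13  d3:8  d4:3 → peak 15
Best is L@3, peak 15.

15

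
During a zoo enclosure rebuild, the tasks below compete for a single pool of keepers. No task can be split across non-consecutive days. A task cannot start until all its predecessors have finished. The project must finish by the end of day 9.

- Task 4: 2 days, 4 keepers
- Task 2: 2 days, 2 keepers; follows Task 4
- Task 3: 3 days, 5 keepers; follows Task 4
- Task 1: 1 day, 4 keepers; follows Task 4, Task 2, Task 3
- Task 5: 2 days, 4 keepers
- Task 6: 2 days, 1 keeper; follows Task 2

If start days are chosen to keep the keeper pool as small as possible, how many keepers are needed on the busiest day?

Early-start (Task 4@1, Task 2@3, Task 3@3, Task 1@6, Task 5@1, Task 6@5) gives peak 8: d1:8  d2:8  d3:7  d4:7  d5:6  d6:5  d7:0  d8:0  d9:0.
Shift Task 3→5, Task 1→8, Task 5→3.
Schedule Task 4@1, Task 2@3, Task 3@5, Task 1@8, Task 5@3, Task 6@5: d1:4  d2:4  d3:6  d4:6  d5:6  d6:6  d7:5  d8:4  d9:0 — peak 6.

6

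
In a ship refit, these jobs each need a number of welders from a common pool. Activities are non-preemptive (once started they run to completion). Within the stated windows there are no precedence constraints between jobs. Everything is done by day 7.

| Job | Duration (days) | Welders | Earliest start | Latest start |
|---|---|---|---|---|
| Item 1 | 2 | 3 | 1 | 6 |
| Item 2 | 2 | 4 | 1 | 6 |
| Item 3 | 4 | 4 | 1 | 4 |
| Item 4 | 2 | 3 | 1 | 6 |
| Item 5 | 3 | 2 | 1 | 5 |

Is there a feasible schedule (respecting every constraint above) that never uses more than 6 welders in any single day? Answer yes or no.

The minimum achievable peak is 7; 6 < 7, so no feasible schedule stays within the cap.

no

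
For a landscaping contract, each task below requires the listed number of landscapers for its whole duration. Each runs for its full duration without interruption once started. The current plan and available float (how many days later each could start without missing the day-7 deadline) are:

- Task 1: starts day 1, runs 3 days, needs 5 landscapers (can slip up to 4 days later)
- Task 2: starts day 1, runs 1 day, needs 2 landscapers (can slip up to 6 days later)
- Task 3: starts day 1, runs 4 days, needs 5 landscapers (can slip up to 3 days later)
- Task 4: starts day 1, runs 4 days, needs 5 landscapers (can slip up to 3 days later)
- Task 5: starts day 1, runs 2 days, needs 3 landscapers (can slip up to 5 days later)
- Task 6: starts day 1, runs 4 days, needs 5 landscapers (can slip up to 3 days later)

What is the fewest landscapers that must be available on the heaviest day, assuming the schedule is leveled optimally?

Early-start (Task 1@1, Task 2@1, Task 3@1, Task 4@1, Task 5@1, Task 6@1) gives peak 25: d1:25  d2:23  d3:20  d4:15  d5:0  d6:0  d7:0.
Shift Task 4→2, Task 5→5, Task 6→4.
Schedule Task 1@1, Task 2@1, Task 3@1, Task 4@2, Task 5@5, Task 6@4: d1:12  d2:15  d3:15  d4:15  d5:13  d6:8  d7:5 — peak 15.

15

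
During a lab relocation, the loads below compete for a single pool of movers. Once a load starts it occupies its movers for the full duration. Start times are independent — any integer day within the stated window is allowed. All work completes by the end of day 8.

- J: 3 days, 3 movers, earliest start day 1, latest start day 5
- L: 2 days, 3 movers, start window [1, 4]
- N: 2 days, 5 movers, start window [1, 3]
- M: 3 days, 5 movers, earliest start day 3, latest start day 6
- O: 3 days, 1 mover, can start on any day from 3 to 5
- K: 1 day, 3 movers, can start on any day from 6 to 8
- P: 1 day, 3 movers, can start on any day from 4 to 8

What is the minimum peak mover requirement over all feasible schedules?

8

Early-start (J@1, L@1, N@1, M@3, O@3, K@6, P@4) gives peak 11: d1:11  d2:11  d3:9  d4:9  d5:6  d6:3  d7:0  d8:0.
Shift N→3, M→5, O→4, K→7, P→8.
Schedule J@1, L@1, N@3, M@5, O@4, K@7, P@8: d1:6  d2:6  d3:8  d4:6  d5:6  d6:6  d7:8  d8:3 — peak 8.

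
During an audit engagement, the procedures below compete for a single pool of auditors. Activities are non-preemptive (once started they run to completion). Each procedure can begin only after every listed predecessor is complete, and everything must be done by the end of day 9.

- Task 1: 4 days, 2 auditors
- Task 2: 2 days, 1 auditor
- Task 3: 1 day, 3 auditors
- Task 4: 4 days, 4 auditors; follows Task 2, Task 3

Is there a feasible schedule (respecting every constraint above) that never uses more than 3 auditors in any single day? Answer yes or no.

no

Total auditor-days = 29; over 9 days the average is 29/9 > 3, so some day must exceed 3.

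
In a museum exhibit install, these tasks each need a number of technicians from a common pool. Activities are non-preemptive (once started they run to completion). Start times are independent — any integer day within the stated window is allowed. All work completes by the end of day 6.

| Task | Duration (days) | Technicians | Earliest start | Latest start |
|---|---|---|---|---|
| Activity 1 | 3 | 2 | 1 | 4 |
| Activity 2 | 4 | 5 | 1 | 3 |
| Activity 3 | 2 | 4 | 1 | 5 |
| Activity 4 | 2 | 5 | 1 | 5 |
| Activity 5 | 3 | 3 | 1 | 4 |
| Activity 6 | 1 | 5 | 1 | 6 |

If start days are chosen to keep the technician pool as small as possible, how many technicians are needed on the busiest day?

10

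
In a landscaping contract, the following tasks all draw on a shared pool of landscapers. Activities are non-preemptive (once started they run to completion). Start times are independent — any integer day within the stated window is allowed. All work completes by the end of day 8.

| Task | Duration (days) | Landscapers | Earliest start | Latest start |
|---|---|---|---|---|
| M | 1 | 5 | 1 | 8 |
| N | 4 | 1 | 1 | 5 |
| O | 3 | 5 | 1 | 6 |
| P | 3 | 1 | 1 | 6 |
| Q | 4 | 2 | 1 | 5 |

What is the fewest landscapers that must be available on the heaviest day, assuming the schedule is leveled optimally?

Early-start (M@1, N@1, O@1, P@1, Q@1) gives peak 14: d1:14  d2:9  d3:9  d4:3  d5:0  d6:0  d7:0  d8:0.
Shift N→2, O→6, P→2, Q→2.
Schedule M@1, N@2, O@6, P@2, Q@2: d1:5  d2:4  d3:4  d4:4  d5:3  d6:5  d7:5  d8:5 — peak 5.
Total landscaper-days = 35 over 8 days ⇒ peak ≥ ⌈35/8⌉ = 5, so 5 is optimal.

5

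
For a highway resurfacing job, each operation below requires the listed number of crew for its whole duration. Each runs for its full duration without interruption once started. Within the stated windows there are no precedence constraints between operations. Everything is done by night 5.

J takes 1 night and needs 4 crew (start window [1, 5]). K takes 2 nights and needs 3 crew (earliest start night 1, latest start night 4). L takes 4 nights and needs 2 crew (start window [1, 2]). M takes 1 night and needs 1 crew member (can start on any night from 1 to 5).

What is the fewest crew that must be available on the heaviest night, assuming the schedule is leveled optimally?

5

Early-start (J@1, K@1, L@1, M@1) gives peak 10: n1:10  n2:5  n3:2  n4:2  n5:0.
Shift K→2, L→2.
Schedule J@1, K@2, L@2, M@1: n1:5  n2:5  n3:5  n4:2  n5:2 — peak 5.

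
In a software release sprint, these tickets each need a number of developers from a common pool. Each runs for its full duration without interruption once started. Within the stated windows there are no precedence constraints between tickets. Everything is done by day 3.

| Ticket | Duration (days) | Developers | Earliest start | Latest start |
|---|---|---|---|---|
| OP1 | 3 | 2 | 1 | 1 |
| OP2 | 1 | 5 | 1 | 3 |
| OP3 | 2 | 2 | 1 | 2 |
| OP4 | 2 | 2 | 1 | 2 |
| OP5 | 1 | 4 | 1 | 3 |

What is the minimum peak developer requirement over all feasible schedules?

Early-start (OP1@1, OP2@1, OP3@1, OP4@1, OP5@1) gives peak 15: d1:15  d2:6  d3:2.
Shift OP4→2, OP5→3.
Schedule OP1@1, OP2@1, OP3@1, OP4@2, OP5@3: d1:9  d2:6  d3:8 — peak 9.

9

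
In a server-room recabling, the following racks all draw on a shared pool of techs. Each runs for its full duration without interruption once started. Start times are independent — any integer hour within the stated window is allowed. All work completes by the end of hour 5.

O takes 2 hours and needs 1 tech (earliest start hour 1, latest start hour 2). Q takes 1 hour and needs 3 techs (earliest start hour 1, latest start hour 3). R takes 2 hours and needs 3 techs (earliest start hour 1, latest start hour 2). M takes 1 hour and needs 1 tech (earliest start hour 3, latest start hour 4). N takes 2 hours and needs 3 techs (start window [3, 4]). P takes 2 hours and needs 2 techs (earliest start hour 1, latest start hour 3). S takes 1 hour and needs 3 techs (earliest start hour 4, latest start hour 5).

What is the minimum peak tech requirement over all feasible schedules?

6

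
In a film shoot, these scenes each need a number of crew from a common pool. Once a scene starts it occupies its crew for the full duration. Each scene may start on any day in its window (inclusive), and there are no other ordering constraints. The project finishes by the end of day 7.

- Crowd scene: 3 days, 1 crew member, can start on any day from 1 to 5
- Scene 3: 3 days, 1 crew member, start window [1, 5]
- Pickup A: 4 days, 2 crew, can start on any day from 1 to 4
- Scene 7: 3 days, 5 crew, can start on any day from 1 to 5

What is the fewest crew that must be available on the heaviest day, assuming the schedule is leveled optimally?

5

Early-start (Crowd scene@1, Scene 3@1, Pickup A@1, Scene 7@1) gives peak 9: d1:9  d2:9  d3:9  d4:2  d5:0  d6:0  d7:0.
Shift Scene 7→5.
Schedule Crowd scene@1, Scene 3@1, Pickup A@1, Scene 7@5: d1:4  d2:4  d3:4  d4:2  d5:5  d6:5  d7:5 — peak 5.
Total crew member-days = 29 over 7 days ⇒ peak ≥ ⌈29/7⌉ = 5, so 5 is optimal.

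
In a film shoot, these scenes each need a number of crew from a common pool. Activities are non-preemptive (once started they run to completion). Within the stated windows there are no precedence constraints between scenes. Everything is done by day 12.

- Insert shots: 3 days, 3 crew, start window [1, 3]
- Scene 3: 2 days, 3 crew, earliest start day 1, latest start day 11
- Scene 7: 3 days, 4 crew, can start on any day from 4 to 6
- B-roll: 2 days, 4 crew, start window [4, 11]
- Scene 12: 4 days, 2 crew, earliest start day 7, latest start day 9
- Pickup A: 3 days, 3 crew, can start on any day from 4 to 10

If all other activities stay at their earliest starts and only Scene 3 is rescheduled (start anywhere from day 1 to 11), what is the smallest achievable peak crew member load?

Scene 3@1: d1:6  d2:6  d3:3  d4:11  d5:11  d6:7  d7:2  d8:2  d9:2  d10:2  d11:0  d12:0 → peak 11
Scene 3@2: d1:3  d2:6  d3:6  d4:11  d5:11  d6:7  d7:2  d8:2  d9:2  d10:2  d11:0  d12:0 → peak 11
Scene 3@3: d1:3  d2:3  d3:6  d4:14  d5:11  d6:7  d7:2  d8:2  d9:2  d10:2  d11:0  d12:0 → peak 14
Scene 3@4: d1:3  d2:3  d3:3  d4:14  d5:14  d6:7  d7:2  d8:2  d9:2  d10:2  d11:0  d12:0 → peak 14
Scene 3@5: d1:3  d2:3  d3:3  d4:11  d5:14  d6:10  d7:2  d8:2  d9:2  d10:2  d11:0  d12:0 → peak 14
Scene 3@6: d1:3  d2:3  d3:3  d4:11  d5:11  d6:10  d7:5  d8:2  d9:2  d10:2  d11:0  d12:0 → peak 11
Scene 3@7: d1:3  d2:3  d3:3  d4:11  d5:11  d6:7  d7:5  d8:5  d9:2  d10:2  d11:0  d12:0 → peak 11
Scene 3@8: d1:3  d2:3  d3:3  d4:11  d5:11  d6:7  d7:2  d8:5  d9:5  d10:2  d11:0  d12:0 → peak 11
Scene 3@9: d1:3  d2:3  d3:3  d4:11  d5:11  d6:7  d7:2  d8:2  d9:5  d10:5  d11:0  d12:0 → peak 11
Scene 3@10: d1:3  d2:3  d3:3  d4:11  d5:11  d6:7  d7:2  d8:2  d9:2  d10:5  d11:3  d12:0 → peak 11
Scene 3@11: d1:3  d2:3  d3:3  d4:11  d5:11  d6:7  d7:2  d8:2  d9:2  d10:2  d11:3  d12:3 → peak 11
Best is Scene 3@1, peak 11.

11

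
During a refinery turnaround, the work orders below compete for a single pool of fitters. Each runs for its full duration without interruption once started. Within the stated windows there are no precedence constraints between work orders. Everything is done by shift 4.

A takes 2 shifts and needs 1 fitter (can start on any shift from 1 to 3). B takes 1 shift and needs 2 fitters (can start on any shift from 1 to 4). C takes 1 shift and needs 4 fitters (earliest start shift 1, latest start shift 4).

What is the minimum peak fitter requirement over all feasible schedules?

4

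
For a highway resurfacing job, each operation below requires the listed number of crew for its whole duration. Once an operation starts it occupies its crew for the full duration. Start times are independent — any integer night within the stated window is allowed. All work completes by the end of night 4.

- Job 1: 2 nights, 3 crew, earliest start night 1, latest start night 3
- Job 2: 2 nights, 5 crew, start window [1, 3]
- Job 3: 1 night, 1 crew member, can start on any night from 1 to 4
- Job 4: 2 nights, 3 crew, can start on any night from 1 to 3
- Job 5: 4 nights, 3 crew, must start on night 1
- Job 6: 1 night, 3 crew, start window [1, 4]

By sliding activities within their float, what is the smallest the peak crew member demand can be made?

11

Early-start (Job 1@1, Job 2@1, Job 3@1, Job 4@1, Job 5@1, Job 6@1) gives peak 18: n1:18  n2:14  n3:3  n4:3.
Shift Job 3→3, Job 4→3, Job 6→3.
Schedule Job 1@1, Job 2@1, Job 3@3, Job 4@3, Job 5@1, Job 6@3: n1:11  n2:11  n3:10  n4:6 — peak 11.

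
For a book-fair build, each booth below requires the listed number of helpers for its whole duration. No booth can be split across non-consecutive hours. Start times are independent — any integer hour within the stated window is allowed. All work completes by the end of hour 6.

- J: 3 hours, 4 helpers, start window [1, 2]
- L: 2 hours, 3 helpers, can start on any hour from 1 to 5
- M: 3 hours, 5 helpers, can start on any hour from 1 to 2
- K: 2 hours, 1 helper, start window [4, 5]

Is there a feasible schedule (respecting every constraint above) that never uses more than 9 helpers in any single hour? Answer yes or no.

Schedule J@1, L@4, M@1, K@4: h1:9  h2:9  h3:9  h4:4  h5:4  h6:0 — peak 9 ≤ 9.

yes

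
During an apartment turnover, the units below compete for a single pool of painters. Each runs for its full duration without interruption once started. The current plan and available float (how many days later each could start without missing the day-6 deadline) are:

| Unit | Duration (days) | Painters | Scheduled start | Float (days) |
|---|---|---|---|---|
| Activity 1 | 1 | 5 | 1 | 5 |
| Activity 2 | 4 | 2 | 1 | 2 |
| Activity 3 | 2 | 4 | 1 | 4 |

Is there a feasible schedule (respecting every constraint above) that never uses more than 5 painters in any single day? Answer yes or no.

no

The minimum achievable peak is 6; 5 < 6, so no feasible schedule stays within the cap.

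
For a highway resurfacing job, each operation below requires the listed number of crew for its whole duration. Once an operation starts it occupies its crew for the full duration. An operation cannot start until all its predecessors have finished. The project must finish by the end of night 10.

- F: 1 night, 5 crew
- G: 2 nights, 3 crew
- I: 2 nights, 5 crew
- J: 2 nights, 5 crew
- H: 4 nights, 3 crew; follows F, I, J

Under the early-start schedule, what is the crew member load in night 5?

At early start, night 5 has: H.
Demand: 3 = 3.

3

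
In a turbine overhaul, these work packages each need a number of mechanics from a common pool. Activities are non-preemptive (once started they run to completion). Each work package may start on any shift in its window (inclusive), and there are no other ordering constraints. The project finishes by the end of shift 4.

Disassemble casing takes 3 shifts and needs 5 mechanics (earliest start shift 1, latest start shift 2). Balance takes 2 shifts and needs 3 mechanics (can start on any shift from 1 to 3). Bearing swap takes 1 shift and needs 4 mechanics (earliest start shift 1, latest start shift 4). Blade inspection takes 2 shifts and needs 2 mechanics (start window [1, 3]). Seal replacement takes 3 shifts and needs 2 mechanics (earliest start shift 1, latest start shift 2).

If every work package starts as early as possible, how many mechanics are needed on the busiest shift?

16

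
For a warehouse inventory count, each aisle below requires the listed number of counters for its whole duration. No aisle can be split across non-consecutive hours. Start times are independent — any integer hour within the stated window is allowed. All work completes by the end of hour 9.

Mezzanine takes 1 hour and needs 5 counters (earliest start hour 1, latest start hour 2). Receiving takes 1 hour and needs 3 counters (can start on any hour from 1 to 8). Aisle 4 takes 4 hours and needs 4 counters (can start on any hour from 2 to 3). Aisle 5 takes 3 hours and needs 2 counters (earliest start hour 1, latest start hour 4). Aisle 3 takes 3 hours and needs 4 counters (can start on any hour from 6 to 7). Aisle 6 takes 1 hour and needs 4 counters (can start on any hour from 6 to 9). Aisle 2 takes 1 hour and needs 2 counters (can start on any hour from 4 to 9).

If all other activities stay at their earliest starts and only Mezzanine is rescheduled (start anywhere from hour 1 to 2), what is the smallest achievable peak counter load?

10

Mezzanine@1: h1:10  h2:6  h3:6  h4:6  h5:4  h6:8  h7:4  h8:4  h9:0 → peak 10
Mezzanine@2: h1:5  h2:11  h3:6  h4:6  h5:4  h6:8  h7:4  h8:4  h9:0 → peak 11
Best is Mezzanine@1, peak 10.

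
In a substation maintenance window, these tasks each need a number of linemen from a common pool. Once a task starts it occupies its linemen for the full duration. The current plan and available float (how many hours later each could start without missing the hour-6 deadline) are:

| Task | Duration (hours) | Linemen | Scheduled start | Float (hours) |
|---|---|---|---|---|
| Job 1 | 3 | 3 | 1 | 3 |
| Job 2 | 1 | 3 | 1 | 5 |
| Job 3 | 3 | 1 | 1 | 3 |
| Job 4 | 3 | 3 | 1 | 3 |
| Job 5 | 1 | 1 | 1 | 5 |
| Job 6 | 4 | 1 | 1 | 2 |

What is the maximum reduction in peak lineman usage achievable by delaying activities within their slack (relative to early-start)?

6

Early-start peak: h1:12  h2:8  h3:8  h4:1  h5:0  h6:0 ⇒ 12.
Leveled (Job 1@1, Job 2@1, Job 3@2, Job 4@4, Job 5@2, Job 6@2): h1:6  h2:6  h3:5  h4:5  h5:4  h6:3 ⇒ 6.
Reduction 12 − 6 = 6.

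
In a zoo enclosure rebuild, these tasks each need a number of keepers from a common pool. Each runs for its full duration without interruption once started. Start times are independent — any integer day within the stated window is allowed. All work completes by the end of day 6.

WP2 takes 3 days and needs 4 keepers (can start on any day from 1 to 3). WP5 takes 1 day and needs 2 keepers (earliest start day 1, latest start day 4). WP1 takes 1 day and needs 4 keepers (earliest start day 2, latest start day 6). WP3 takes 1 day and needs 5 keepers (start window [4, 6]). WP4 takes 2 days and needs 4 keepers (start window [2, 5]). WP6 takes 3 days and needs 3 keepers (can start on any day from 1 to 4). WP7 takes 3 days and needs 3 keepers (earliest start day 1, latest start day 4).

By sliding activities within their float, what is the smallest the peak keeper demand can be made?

10

Early-start (WP2@1, WP5@1, WP1@2, WP3@4, WP4@2, WP6@1, WP7@1) gives peak 18: d1:12  d2:18  d3:14  d4:5  d5:0  d6:0.
Shift WP3→6, WP4→4, WP6→3, WP7→3.
Schedule WP2@1, WP5@1, WP1@2, WP3@6, WP4@4, WP6@3, WP7@3: d1:6  d2:8  d3:10  d4:10  d5:10  d6:5 — peak 10.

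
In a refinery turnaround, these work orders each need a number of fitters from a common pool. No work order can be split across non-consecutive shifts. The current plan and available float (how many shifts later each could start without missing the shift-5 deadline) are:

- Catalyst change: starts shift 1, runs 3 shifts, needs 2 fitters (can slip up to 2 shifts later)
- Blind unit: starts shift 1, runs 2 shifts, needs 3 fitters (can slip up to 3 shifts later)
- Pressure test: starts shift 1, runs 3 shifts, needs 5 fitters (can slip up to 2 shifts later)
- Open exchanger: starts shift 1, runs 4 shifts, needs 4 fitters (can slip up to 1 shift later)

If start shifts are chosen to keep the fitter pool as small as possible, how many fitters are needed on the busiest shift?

11

Early-start (Catalyst change@1, Blind unit@1, Pressure test@1, Open exchanger@1) gives peak 14: s1:14  s2:14  s3:11  s4:4  s5:0.
Shift Pressure test→3.
Schedule Catalyst change@1, Blind unit@1, Pressure test@3, Open exchanger@1: s1:9  s2:9  s3:11  s4:9  s5:5 — peak 11.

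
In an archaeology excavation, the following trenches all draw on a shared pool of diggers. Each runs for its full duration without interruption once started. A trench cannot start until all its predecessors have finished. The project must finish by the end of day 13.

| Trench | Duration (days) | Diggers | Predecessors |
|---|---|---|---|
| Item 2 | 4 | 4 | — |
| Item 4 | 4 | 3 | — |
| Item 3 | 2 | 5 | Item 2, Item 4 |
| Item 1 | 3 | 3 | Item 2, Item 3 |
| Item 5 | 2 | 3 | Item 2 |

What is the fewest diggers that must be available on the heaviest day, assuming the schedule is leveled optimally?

6

Early-start (Item 2@1, Item 4@1, Item 3@5, Item 1@7, Item 5@5) gives peak 8: d1:7  d2:7  d3:7  d4:7  d5:8  d6:8  d7:3  d8:3  d9:3  d10:0  d11:0  d12:0  d13:0.
Shift Item 4→5, Item 3→9, Item 1→11.
Schedule Item 2@1, Item 4@5, Item 3@9, Item 1@11, Item 5@5: d1:4  d2:4  d3:4  d4:4  d5:6  d6:6  d7:3  d8:3  d9:5  d10:5  d11:3  d12:3  d13:3 — peak 6.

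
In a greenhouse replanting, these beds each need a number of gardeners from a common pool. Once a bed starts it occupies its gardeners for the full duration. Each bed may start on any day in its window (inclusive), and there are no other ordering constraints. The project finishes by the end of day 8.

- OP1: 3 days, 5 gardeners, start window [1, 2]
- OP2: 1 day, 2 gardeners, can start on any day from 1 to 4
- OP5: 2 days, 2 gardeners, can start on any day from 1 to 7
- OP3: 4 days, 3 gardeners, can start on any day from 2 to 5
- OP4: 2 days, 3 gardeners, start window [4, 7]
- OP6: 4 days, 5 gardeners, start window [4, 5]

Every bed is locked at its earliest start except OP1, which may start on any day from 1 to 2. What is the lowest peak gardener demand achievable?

OP1@1: d1:9  d2:10  d3:8  d4:11  d5:11  d6:5  d7:5  d8:0 → peak 11
OP1@2: d1:4  d2:10  d3:8  d4:16  d5:11  d6:5  d7:5  d8:0 → peak 16
Best is OP1@1, peak 11.

11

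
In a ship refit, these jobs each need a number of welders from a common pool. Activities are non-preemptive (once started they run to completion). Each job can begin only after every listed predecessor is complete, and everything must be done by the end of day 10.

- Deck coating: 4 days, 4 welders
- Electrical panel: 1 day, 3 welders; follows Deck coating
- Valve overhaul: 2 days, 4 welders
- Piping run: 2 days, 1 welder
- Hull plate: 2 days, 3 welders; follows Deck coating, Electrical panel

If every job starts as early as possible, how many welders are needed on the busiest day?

9

Early-start schedule: Deck coating@1, Electrical panel@5, Valve overhaul@1, Piping run@1, Hull plate@6.
Load per day: day 1: 9, day 2: 9, day 3: 4, day 4: 4, day 5: 3, day 6: 3, day 7: 3, day 8: 0, day 9: 0, day 10: 0.
Peak is 9.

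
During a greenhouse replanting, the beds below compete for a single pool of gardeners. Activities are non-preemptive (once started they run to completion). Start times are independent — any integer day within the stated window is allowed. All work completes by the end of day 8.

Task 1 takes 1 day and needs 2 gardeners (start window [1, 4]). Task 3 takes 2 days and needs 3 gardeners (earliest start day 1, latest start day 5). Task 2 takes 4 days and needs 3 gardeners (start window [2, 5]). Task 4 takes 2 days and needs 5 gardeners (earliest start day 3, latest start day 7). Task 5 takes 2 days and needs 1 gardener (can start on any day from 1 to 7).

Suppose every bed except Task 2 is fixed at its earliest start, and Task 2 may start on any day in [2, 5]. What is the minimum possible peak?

6

Task 2@2: d1:6  d2:7  d3:8  d4:8  d5:3  d6:0  d7:0  d8:0 → peak 8
Task 2@3: d1:6  d2:4  d3:8  d4:8  d5:3  d6:3  d7:0  d8:0 → peak 8
Task 2@4: d1:6  d2:4  d3:5  d4:8  d5:3  d6:3  d7:3  d8:0 → peak 8
Task 2@5: d1:6  d2:4  d3:5  d4:5  d5:3  d6:3  d7:3  d8:3 → peak 6
Best is Task 2@5, peak 6.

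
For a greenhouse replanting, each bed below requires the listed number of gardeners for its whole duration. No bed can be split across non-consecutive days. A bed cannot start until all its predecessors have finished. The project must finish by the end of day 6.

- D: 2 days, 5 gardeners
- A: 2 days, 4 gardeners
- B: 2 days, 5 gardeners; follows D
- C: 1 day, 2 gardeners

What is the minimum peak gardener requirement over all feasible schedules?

Early-start (D@1, A@1, B@3, C@1) gives peak 11: d1:11  d2:9  d3:5  d4:5  d5:0  d6:0.
Shift A→3, B→5, C→3.
Schedule D@1, A@3, B@5, C@3: d1:5  d2:5  d3:6  d4:4  d5:5  d6:5 — peak 6.

6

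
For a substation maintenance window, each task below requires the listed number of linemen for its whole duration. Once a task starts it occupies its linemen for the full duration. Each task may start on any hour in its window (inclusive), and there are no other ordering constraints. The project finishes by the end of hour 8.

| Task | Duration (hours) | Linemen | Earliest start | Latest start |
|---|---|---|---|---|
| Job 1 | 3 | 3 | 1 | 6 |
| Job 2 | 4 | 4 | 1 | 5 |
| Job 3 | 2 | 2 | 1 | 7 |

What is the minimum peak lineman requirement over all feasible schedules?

Early-start (Job 1@1, Job 2@1, Job 3@1) gives peak 9: h1:9  h2:9  h3:7  h4:4  h5:0  h6:0  h7:0  h8:0.
Shift Job 2→4.
Schedule Job 1@1, Job 2@4, Job 3@1: h1:5  h2:5  h3:3  h4:4  h5:4  h6:4  h7:4  h8:0 — peak 5.

5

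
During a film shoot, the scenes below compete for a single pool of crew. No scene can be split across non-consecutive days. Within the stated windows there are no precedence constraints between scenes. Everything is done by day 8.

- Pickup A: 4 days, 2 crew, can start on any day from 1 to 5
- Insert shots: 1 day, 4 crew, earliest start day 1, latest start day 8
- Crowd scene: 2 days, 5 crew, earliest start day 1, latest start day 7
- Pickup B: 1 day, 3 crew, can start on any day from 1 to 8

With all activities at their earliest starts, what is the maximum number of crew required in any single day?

14

Early-start schedule: Pickup A@1, Insert shots@1, Crowd scene@1, Pickup B@1.
Load per day: day 1: 14, day 2: 7, day 3: 2, day 4: 2, day 5: 0, day 6: 0, day 7: 0, day 8: 0.
Peak is 14.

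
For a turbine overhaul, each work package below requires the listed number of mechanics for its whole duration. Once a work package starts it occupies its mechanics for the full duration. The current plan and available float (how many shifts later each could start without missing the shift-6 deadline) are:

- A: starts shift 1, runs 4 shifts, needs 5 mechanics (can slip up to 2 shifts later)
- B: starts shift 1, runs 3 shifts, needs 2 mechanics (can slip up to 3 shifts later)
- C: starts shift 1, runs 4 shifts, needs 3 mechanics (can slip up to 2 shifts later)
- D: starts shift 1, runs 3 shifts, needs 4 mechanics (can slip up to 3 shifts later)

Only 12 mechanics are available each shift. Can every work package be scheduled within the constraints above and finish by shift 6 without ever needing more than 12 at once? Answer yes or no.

yes

Schedule A@1, B@1, C@1, D@4: s1:10  s2:10  s3:10  s4:12  s5:4  s6:4 — peak 12 ≤ 12.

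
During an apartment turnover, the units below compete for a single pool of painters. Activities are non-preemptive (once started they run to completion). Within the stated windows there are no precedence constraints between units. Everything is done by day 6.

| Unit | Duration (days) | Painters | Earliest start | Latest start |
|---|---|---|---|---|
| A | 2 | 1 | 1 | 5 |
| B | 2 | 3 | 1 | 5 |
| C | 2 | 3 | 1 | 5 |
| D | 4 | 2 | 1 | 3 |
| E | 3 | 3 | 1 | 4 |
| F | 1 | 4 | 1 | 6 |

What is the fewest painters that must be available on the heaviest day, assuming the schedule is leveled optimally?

6

Early-start (A@1, B@1, C@1, D@1, E@1, F@1) gives peak 16: d1:16  d2:12  d3:5  d4:2  d5:0  d6:0.
Shift C→5, E→4, F→3.
Schedule A@1, B@1, C@5, D@1, E@4, F@3: d1:6  d2:6  d3:6  d4:5  d5:6  d6:6 — peak 6.
Total painter-days = 35 over 6 days ⇒ peak ≥ ⌈35/6⌉ = 6, so 6 is optimal.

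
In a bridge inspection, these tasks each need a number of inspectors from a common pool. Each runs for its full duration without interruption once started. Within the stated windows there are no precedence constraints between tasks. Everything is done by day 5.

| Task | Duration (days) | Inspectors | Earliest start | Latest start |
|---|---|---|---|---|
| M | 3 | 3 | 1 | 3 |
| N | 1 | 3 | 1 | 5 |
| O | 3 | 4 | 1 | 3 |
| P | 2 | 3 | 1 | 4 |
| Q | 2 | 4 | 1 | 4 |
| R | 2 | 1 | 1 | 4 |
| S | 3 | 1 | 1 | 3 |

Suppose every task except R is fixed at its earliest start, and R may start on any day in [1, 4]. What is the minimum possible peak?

18

R@1: d1:19  d2:16  d3:8  d4:0  d5:0 → peak 19
R@2: d1:18  d2:16  d3:9  d4:0  d5:0 → peak 18
R@3: d1:18  d2:15  d3:9  d4:1  d5:0 → peak 18
R@4: d1:18  d2:15  d3:8  d4:1  d5:1 → peak 18
Best is R@2, peak 18.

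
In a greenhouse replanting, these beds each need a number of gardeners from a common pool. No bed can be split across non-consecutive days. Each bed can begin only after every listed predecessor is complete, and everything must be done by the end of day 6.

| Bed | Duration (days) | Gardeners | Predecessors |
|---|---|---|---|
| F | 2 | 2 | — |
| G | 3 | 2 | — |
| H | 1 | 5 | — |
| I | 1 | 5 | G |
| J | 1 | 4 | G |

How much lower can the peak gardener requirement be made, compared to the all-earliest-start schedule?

4

Early-start peak: d1:9  d2:4  d3:2  d4:9  d5:0  d6:0 ⇒ 9.
Leveled (F@1, G@1, H@4, I@5, J@6): d1:4  d2:4  d3:2  d4:5  d5:5  d6:4 ⇒ 5.
Reduction 9 − 5 = 4.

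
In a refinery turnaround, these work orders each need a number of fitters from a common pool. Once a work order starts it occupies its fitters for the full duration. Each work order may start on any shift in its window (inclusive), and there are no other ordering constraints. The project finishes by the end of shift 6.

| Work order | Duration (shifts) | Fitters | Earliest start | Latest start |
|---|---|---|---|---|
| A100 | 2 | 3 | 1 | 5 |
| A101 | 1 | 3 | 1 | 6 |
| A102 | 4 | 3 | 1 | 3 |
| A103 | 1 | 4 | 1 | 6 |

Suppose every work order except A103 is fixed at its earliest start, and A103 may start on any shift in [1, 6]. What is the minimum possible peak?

A103@1: s1:13  s2:6  s3:3  s4:3  s5:0  s6:0 → peak 13
A103@2: s1:9  s2:10  s3:3  s4:3  s5:0  s6:0 → peak 10
A103@3: s1:9  s2:6  s3:7  s4:3  s5:0  s6:0 → peak 9
A103@4: s1:9  s2:6  s3:3  s4:7  s5:0  s6:0 → peak 9
A103@5: s1:9  s2:6  s3:3  s4:3  s5:4  s6:0 → peak 9
A103@6: s1:9  s2:6  s3:3  s4:3  s5:0  s6:4 → peak 9
Best is A103@3, peak 9.

9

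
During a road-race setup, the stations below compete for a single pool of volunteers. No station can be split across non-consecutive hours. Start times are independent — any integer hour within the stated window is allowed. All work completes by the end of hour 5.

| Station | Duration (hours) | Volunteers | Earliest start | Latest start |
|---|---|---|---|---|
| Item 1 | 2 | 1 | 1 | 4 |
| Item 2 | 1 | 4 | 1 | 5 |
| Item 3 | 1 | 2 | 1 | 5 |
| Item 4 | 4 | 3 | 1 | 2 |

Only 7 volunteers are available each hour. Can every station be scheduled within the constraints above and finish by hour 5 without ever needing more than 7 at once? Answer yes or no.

yes

Schedule Item 1@1, Item 2@1, Item 3@3, Item 4@2: h1:5  h2:4  h3:5  h4:3  h5:3 — peak 5 ≤ 7.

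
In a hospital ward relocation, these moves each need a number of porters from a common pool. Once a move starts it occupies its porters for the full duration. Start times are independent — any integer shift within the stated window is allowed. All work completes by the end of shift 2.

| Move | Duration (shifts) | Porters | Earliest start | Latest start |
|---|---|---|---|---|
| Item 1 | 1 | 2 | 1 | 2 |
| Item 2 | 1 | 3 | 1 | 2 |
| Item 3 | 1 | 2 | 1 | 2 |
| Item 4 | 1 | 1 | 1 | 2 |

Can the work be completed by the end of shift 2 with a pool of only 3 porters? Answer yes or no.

no

Total porter-shifts = 8; over 2 shifts the average is 8/2 > 3, so some shift must exceed 3.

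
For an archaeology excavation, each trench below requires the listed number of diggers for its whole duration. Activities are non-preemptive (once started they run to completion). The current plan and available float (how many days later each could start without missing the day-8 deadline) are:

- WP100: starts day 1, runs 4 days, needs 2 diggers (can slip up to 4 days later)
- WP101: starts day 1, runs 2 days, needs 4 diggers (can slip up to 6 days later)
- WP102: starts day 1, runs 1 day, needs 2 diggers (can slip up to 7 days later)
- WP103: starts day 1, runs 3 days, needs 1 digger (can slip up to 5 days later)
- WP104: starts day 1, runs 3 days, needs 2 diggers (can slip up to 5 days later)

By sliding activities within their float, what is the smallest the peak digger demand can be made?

4

Early-start (WP100@1, WP101@1, WP102@1, WP103@1, WP104@1) gives peak 11: d1:11  d2:9  d3:5  d4:2  d5:0  d6:0  d7:0  d8:0.
Shift WP101→7, WP102→5, WP104→4.
Schedule WP100@1, WP101@7, WP102@5, WP103@1, WP104@4: d1:3  d2:3  d3:3  d4:4  d5:4  d6:2  d7:4  d8:4 — peak 4.
Total digger-days = 27 over 8 days ⇒ peak ≥ ⌈27/8⌉ = 4, so 4 is optimal.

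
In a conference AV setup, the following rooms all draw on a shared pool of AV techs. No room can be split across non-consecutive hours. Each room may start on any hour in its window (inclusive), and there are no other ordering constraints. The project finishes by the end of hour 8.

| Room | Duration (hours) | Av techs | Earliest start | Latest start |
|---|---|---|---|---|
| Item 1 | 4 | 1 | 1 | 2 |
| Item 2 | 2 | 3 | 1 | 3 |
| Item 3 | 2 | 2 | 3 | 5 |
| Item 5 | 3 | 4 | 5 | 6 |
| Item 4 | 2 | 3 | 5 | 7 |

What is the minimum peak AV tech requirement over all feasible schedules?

7

Schedule Item 1@1, Item 2@1, Item 3@3, Item 5@5, Item 4@5: h1:4  h2:4  h3:3  h4:3  h5:7  h6:7  h7:4  h8:0 — peak 7.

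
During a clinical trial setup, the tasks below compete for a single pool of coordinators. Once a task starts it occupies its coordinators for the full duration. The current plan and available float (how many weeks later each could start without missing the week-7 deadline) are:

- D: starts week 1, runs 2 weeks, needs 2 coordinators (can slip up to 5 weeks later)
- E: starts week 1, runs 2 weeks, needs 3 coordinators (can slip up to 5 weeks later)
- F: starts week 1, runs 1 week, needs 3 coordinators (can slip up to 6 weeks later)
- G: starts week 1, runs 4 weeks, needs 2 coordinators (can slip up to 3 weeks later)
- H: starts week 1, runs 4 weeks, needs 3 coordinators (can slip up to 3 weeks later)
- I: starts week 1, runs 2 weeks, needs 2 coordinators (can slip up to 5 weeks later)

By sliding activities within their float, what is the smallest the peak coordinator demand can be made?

6

Early-start (D@1, E@1, F@1, G@1, H@1, I@1) gives peak 15: w1:15  w2:12  w3:5  w4:5  w5:0  w6:0  w7:0.
Shift E→5, F→3, H→4.
Schedule D@1, E@5, F@3, G@1, H@4, I@1: w1:6  w2:6  w3:5  w4:5  w5:6  w6:6  w7:3 — peak 6.
Total coordinator-weeks = 37 over 7 weeks ⇒ peak ≥ ⌈37/7⌉ = 6, so 6 is optimal.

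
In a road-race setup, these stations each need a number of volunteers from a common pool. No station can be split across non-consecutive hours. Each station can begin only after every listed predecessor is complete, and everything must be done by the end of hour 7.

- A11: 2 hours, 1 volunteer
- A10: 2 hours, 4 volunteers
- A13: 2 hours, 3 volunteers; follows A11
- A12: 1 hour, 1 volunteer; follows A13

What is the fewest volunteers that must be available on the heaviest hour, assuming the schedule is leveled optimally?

4

Early-start (A11@1, A10@1, A13@3, A12@5) gives peak 5: h1:5  h2:5  h3:3  h4:3  h5:1  h6:0  h7:0.
Shift A10→3, A13→5, A12→7.
Schedule A11@1, A10@3, A13@5, A12@7: h1:1  h2:1  h3:4  h4:4  h5:3  h6:3  h7:1 — peak 4.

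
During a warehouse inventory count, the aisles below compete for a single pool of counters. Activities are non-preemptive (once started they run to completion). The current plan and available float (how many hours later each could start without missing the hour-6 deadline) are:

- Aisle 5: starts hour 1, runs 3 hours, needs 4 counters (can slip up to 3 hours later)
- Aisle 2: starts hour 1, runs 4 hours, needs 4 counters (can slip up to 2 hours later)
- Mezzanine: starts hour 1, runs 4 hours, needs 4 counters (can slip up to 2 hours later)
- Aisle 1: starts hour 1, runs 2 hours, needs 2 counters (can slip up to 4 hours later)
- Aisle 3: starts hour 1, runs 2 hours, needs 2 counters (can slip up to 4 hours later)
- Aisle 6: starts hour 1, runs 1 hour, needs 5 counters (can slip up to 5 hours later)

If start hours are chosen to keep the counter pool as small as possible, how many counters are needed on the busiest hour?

12

Early-start (Aisle 5@1, Aisle 2@1, Mezzanine@1, Aisle 1@1, Aisle 3@1, Aisle 6@1) gives peak 21: h1:21  h2:16  h3:12  h4:8  h5:0  h6:0.
Shift Aisle 1→4, Aisle 3→4, Aisle 6→5.
Schedule Aisle 5@1, Aisle 2@1, Mezzanine@1, Aisle 1@4, Aisle 3@4, Aisle 6@5: h1:12  h2:12  h3:12  h4:12  h5:9  h6:0 — peak 12.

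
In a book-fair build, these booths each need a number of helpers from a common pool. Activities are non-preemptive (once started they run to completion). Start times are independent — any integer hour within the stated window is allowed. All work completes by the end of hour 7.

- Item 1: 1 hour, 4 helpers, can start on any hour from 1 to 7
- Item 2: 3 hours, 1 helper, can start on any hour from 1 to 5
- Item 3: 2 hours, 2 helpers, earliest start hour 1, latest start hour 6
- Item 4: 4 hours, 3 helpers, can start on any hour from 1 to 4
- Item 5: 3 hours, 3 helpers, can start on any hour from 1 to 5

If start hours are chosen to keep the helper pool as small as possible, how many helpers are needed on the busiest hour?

6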